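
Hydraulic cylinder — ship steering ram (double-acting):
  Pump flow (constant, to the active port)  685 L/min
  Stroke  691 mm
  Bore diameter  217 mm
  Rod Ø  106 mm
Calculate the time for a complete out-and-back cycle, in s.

Cap-side area A_cap = π/4 × (217 mm)² = 36980 mm^2
Rod-side annular area A_ann = π/4 × (217² − 106²) = 28160 mm^2
t_ext = A_cap·L/Q = 2.238 s
t_ret = A_ann·L/Q = 1.704 s
t_cycle = t_ext + t_ret

t ≈ 3.94 s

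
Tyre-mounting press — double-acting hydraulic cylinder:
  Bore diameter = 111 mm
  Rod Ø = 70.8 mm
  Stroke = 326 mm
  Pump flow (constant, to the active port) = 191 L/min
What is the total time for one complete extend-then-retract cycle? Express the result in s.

t ≈ 1.58 s

Cap-side area A_cap = π/4 × (111 mm)² = 9677 mm^2
Rod-side annular area A_ann = π/4 × (111² − 70.8²) = 5740 mm^2
t_ext = A_cap·L/Q = 0.9910 s
t_ret = A_ann·L/Q = 0.5878 s
t_cycle = t_ext + t_ret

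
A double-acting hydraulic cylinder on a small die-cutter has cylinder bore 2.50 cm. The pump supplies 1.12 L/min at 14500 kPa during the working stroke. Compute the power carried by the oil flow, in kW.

Hydraulic power = P × Q

W ≈ 0.271 kW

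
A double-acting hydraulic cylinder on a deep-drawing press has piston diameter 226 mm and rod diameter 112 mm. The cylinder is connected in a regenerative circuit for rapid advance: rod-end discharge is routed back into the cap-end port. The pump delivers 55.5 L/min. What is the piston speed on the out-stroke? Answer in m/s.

v ≈ 0.0939 m/s

In regeneration the rod-end outflow joins the pump flow into the cap end, so the net volume the pump must supply per unit advance equals the rod cross-section area.
Rod cross-section A_rod = π/4 × (112 mm)² = 9852 mm^2
v = Q_pump / A_rod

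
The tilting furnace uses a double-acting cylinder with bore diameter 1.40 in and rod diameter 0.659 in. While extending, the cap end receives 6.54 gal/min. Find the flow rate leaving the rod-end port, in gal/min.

Cap-side area A_cap = π/4 × (1.40 in)² = 1.539 in^2
Rod-side annular area A_ann = π/4 × (1.40² − 0.659²) = 1.198 in^2
Piston speed v = Q_in/A_cap; rod-end outflow Q_out = v × A_ann = Q_in × A_ann/A_cap.

Q_out ≈ 5.09 gal/min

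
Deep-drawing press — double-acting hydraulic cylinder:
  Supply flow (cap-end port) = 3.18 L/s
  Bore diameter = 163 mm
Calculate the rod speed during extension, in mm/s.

Cap-side area A_cap = π/4 × (163 mm)² = 20870 mm^2
v = Q / A

v ≈ 152 mm/s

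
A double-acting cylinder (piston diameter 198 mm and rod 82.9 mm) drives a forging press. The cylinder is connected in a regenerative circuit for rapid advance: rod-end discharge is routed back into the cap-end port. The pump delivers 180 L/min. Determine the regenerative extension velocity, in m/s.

v ≈ 0.556 m/s

In regeneration the rod-end outflow joins the pump flow into the cap end, so the net volume the pump must supply per unit advance equals the rod cross-section area.
Rod cross-section A_rod = π/4 × (82.9 mm)² = 5398 mm^2
v = Q_pump / A_rod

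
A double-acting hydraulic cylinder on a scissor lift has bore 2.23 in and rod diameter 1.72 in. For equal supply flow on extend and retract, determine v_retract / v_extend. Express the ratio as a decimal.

v_ret/v_ext ≈ 2.47

Cap-side area A_cap = π/4 × (2.23 in)² = 3.906 in^2
Rod-side annular area A_ann = π/4 × (2.23² − 1.72²) = 1.582 in^2
For equal Q, v ∝ 1/A, so v_ret/v_ext = A_cap/A_ann.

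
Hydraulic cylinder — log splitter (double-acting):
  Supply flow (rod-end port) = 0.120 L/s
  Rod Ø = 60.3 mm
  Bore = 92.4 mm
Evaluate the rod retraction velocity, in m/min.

v ≈ 1.87 m/min

Rod-side annular area A_ann = π/4 × (92.4² − 60.3²) = 3850 mm^2
Flow into the rod-end port fills the annular volume.
v = Q / A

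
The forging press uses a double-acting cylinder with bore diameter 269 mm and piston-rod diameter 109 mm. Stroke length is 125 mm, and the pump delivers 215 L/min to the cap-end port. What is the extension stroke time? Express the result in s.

Cap-side area A_cap = π/4 × (269 mm)² = 56830 mm^2
Swept volume V = A × L; t = V / Q = A·L / Q

t ≈ 1.98 s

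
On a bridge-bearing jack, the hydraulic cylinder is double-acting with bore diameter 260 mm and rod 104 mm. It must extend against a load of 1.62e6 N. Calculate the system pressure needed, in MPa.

Cap-side area A_cap = π/4 × (260 mm)² = 53090 mm^2
P = F / A = 1.62e6 N / A

P ≈ 30.5 MPa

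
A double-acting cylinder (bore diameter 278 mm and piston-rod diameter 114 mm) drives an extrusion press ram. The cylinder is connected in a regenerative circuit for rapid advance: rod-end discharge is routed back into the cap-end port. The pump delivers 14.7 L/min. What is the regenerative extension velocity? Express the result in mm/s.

v ≈ 24.0 mm/s

In regeneration the rod-end outflow joins the pump flow into the cap end, so the net volume the pump must supply per unit advance equals the rod cross-section area.
Rod cross-section A_rod = π/4 × (114 mm)² = 10210 mm^2
v = Q_pump / A_rod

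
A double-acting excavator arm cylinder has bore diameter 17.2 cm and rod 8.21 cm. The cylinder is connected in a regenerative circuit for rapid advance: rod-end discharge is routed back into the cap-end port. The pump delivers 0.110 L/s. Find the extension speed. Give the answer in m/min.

v ≈ 1.25 m/min

In regeneration the rod-end outflow joins the pump flow into the cap end, so the net volume the pump must supply per unit advance equals the rod cross-section area.
Rod cross-section A_rod = π/4 × (8.21 cm)² = 52.94 cm^2
v = Q_pump / A_rod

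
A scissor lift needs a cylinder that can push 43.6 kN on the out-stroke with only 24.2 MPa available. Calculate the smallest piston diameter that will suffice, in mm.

Extension force acts on the full piston face: F = P × (π/4)D².
D = √(4F / (πP)) = √(4 × 43.6 kN / (π × 24.2 MPa))

D ≈ 47.9 mm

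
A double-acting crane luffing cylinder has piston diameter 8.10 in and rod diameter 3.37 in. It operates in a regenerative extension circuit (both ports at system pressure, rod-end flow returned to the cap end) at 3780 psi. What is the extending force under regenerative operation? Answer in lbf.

With equal pressure on both faces, forces on the annular region cancel; the net push is pressure × rod cross-section.
Rod cross-section A_rod = π/4 × (3.37 in)² = 8.920 in^2
F = P × A_rod

F ≈ 33700 lbf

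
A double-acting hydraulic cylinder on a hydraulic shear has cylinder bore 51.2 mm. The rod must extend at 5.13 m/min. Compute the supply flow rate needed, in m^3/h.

Cap-side area A_cap = π/4 × (51.2 mm)² = 2059 mm^2
Q = A × v

Q ≈ 0.634 m^3/h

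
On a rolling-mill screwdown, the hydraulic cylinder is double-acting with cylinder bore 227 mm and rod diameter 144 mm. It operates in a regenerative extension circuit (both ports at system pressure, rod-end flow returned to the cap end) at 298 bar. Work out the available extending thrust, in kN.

F ≈ 485 kN

With equal pressure on both faces, forces on the annular region cancel; the net push is pressure × rod cross-section.
Rod cross-section A_rod = π/4 × (144 mm)² = 16290 mm^2
F = P × A_rod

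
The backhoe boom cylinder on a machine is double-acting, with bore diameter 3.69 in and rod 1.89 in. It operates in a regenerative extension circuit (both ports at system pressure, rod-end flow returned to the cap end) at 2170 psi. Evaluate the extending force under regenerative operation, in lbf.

F ≈ 6090 lbf

With equal pressure on both faces, forces on the annular region cancel; the net push is pressure × rod cross-section.
Rod cross-section A_rod = π/4 × (1.89 in)² = 2.806 in^2
F = P × A_rod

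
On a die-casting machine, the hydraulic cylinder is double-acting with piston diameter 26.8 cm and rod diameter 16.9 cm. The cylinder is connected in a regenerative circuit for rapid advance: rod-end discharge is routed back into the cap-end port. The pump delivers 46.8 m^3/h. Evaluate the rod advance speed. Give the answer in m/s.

v ≈ 0.580 m/s

In regeneration the rod-end outflow joins the pump flow into the cap end, so the net volume the pump must supply per unit advance equals the rod cross-section area.
Rod cross-section A_rod = π/4 × (16.9 cm)² = 224.3 cm^2
v = Q_pump / A_rod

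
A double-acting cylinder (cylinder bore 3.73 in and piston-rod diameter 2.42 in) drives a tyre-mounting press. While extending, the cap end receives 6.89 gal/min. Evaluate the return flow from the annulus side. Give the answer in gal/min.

Q_out ≈ 3.99 gal/min

Cap-side area A_cap = π/4 × (3.73 in)² = 10.93 in^2
Rod-side annular area A_ann = π/4 × (3.73² − 2.42²) = 6.328 in^2
Piston speed v = Q_in/A_cap; rod-end outflow Q_out = v × A_ann = Q_in × A_ann/A_cap.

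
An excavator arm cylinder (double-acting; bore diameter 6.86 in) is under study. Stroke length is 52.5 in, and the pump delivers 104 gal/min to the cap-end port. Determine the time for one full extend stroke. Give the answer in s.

t ≈ 4.85 s

Cap-side area A_cap = π/4 × (6.86 in)² = 36.96 in^2
Swept volume V = A × L; t = V / Q = A·L / Q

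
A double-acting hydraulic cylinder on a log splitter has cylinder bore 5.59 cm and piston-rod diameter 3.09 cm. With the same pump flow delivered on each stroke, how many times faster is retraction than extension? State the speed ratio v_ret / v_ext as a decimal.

Cap-side area A_cap = π/4 × (5.59 cm)² = 24.54 cm^2
Rod-side annular area A_ann = π/4 × (5.59² − 3.09²) = 17.04 cm^2
For equal Q, v ∝ 1/A, so v_ret/v_ext = A_cap/A_ann.

v_ret/v_ext ≈ 1.44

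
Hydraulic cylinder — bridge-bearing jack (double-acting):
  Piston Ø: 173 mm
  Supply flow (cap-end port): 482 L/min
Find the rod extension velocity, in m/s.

v ≈ 0.342 m/s

Cap-side area A_cap = π/4 × (173 mm)² = 23510 mm^2
v = Q / A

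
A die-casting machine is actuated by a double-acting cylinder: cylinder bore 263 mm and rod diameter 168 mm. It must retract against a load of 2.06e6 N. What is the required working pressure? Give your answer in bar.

Rod-side annular area A_ann = π/4 × (263² − 168²) = 32160 mm^2
Retraction: pressure acts on the annular area.
P = F / A = 2.06e6 N / A

P ≈ 641 bar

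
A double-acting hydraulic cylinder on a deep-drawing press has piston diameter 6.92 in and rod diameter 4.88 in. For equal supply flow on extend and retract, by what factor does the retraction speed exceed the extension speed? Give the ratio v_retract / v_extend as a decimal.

v_ret/v_ext ≈ 1.99

Cap-side area A_cap = π/4 × (6.92 in)² = 37.61 in^2
Rod-side annular area A_ann = π/4 × (6.92² − 4.88²) = 18.91 in^2
For equal Q, v ∝ 1/A, so v_ret/v_ext = A_cap/A_ann.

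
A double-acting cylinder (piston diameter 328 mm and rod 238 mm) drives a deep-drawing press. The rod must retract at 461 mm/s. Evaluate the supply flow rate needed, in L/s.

Rod-side annular area A_ann = π/4 × (328² − 238²) = 40010 mm^2
Q = A × v

Q ≈ 18.4 L/s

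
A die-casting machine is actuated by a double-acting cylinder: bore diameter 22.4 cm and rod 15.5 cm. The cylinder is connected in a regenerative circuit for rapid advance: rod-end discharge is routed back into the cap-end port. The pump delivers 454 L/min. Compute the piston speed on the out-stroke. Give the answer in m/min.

In regeneration the rod-end outflow joins the pump flow into the cap end, so the net volume the pump must supply per unit advance equals the rod cross-section area.
Rod cross-section A_rod = π/4 × (15.5 cm)² = 188.7 cm^2
v = Q_pump / A_rod

v ≈ 24.1 m/min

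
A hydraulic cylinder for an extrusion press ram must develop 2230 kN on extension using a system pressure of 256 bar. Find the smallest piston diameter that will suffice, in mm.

D ≈ 333 mm

Extension force acts on the full piston face: F = P × (π/4)D².
D = √(4F / (πP)) = √(4 × 2230 kN / (π × 256 bar))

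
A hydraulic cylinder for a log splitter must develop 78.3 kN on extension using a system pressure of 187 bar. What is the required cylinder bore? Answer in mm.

D ≈ 73.0 mm

Extension force acts on the full piston face: F = P × (π/4)D².
D = √(4F / (πP)) = √(4 × 78.3 kN / (π × 187 bar))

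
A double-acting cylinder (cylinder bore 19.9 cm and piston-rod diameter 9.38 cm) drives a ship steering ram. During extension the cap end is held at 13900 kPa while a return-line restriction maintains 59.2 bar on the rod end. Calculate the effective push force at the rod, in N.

Cap-side area A_cap = π/4 × (19.9 cm)² = 311.0 cm^2
Rod-side annular area A_ann = π/4 × (19.9² − 9.38²) = 241.9 cm^2
Net thrust = P_cap·A_cap − P_rod·A_ann = 4.323e5 N − 1.432e5 N

F ≈ 2.89e5 N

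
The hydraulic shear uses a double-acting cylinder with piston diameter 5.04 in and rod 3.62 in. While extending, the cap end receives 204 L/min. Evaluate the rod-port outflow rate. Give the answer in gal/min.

Q_out ≈ 26.1 gal/min

Cap-side area A_cap = π/4 × (5.04 in)² = 19.95 in^2
Rod-side annular area A_ann = π/4 × (5.04² − 3.62²) = 9.658 in^2
Piston speed v = Q_in/A_cap; rod-end outflow Q_out = v × A_ann = Q_in × A_ann/A_cap.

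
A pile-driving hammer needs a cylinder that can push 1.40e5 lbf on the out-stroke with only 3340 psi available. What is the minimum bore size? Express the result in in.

D ≈ 7.31 in

Extension force acts on the full piston face: F = P × (π/4)D².
D = √(4F / (πP)) = √(4 × 1.40e5 lbf / (π × 3340 psi))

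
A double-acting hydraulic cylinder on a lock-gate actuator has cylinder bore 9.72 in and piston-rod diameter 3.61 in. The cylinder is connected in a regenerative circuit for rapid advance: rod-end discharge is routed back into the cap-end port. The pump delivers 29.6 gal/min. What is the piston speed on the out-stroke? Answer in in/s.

v ≈ 11.1 in/s

In regeneration the rod-end outflow joins the pump flow into the cap end, so the net volume the pump must supply per unit advance equals the rod cross-section area.
Rod cross-section A_rod = π/4 × (3.61 in)² = 10.24 in^2
v = Q_pump / A_rod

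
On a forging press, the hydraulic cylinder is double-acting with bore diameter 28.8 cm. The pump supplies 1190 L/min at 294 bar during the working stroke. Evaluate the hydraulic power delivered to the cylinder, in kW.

Hydraulic power = P × Q

W ≈ 583 kW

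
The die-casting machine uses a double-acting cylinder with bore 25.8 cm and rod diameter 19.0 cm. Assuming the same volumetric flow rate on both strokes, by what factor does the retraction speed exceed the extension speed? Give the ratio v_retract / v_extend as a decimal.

v_ret/v_ext ≈ 2.19

Cap-side area A_cap = π/4 × (25.8 cm)² = 522.8 cm^2
Rod-side annular area A_ann = π/4 × (25.8² − 19.0²) = 239.3 cm^2
For equal Q, v ∝ 1/A, so v_ret/v_ext = A_cap/A_ann.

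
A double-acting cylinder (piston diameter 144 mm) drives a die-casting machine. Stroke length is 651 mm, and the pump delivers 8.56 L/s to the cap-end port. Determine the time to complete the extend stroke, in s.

Cap-side area A_cap = π/4 × (144 mm)² = 16290 mm^2
Swept volume V = A × L; t = V / Q = A·L / Q

t ≈ 1.24 s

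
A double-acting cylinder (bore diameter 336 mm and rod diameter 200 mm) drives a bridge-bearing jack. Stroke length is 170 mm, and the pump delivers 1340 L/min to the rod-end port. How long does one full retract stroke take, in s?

t ≈ 0.436 s

Rod-side annular area A_ann = π/4 × (336² − 200²) = 57250 mm^2
Swept volume V = A × L; t = V / Q = A·L / Q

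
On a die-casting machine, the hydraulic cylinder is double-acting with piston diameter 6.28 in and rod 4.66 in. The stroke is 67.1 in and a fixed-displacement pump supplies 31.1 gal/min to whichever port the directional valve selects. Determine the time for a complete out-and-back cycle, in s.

Cap-side area A_cap = π/4 × (6.28 in)² = 30.97 in^2
Rod-side annular area A_ann = π/4 × (6.28² − 4.66²) = 13.92 in^2
t_ext = A_cap·L/Q = 17.36 s
t_ret = A_ann·L/Q = 7.801 s
t_cycle = t_ext + t_ret

t ≈ 25.2 s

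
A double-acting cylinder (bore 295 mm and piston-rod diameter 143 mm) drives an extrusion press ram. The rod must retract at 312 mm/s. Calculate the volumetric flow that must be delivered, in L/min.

Rod-side annular area A_ann = π/4 × (295² − 143²) = 52290 mm^2
Q = A × v

Q ≈ 979 L/min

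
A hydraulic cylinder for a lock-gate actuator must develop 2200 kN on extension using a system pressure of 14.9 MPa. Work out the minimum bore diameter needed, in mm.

D ≈ 434 mm

Extension force acts on the full piston face: F = P × (π/4)D².
D = √(4F / (πP)) = √(4 × 2200 kN / (π × 14.9 MPa))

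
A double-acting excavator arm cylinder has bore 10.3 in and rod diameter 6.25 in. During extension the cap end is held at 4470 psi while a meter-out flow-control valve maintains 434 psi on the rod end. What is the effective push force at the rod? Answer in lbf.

F ≈ 3.50e5 lbf

Cap-side area A_cap = π/4 × (10.3 in)² = 83.32 in^2
Rod-side annular area A_ann = π/4 × (10.3² − 6.25²) = 52.64 in^2
Net thrust = P_cap·A_cap − P_rod·A_ann = 3.725e5 lbf − 22850 lbf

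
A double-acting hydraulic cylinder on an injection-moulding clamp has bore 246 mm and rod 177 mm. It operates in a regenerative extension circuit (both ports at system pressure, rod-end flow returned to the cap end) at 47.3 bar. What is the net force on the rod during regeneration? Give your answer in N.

F ≈ 1.16e5 N

With equal pressure on both faces, forces on the annular region cancel; the net push is pressure × rod cross-section.
Rod cross-section A_rod = π/4 × (177 mm)² = 24610 mm^2
F = P × A_rod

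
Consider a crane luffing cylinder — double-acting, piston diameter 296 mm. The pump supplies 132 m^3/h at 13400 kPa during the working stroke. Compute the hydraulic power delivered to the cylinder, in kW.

W ≈ 491 kW

Hydraulic power = P × Q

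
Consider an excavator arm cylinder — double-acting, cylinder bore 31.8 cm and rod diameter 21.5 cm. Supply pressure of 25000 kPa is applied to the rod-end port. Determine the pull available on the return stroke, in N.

Rod-side annular area A_ann = π/4 × (31.8² − 21.5²) = 431.2 cm^2
On retraction the pressure acts on the annular area (bore minus rod).
F = P × A_ann

F ≈ 1.08e6 N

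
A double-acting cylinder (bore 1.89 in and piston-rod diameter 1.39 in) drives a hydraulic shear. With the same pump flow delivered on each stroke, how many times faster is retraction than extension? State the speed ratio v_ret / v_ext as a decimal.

v_ret/v_ext ≈ 2.18

Cap-side area A_cap = π/4 × (1.89 in)² = 2.806 in^2
Rod-side annular area A_ann = π/4 × (1.89² − 1.39²) = 1.288 in^2
For equal Q, v ∝ 1/A, so v_ret/v_ext = A_cap/A_ann.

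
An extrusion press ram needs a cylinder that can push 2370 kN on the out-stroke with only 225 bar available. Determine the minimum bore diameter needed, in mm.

Extension force acts on the full piston face: F = P × (π/4)D².
D = √(4F / (πP)) = √(4 × 2370 kN / (π × 225 bar))

D ≈ 366 mm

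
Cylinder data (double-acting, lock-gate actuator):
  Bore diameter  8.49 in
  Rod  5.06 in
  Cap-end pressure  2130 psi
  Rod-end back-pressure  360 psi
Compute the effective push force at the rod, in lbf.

Cap-side area A_cap = π/4 × (8.49 in)² = 56.61 in^2
Rod-side annular area A_ann = π/4 × (8.49² − 5.06²) = 36.50 in^2
Net thrust = P_cap·A_cap − P_rod·A_ann = 1.206e5 lbf − 13140 lbf

F ≈ 1.07e5 lbf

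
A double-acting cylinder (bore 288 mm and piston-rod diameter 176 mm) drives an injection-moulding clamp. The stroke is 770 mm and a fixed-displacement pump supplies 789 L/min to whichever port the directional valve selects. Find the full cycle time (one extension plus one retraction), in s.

Cap-side area A_cap = π/4 × (288 mm)² = 65140 mm^2
Rod-side annular area A_ann = π/4 × (288² − 176²) = 40820 mm^2
t_ext = A_cap·L/Q = 3.815 s
t_ret = A_ann·L/Q = 2.390 s
t_cycle = t_ext + t_ret

t ≈ 6.20 s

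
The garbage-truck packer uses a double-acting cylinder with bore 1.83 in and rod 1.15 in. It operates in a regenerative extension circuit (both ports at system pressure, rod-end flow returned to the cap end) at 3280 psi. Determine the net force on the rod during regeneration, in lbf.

F ≈ 3410 lbf

With equal pressure on both faces, forces on the annular region cancel; the net push is pressure × rod cross-section.
Rod cross-section A_rod = π/4 × (1.15 in)² = 1.039 in^2
F = P × A_rod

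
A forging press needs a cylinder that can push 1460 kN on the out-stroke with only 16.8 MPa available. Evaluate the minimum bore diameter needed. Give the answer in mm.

D ≈ 333 mm

Extension force acts on the full piston face: F = P × (π/4)D².
D = √(4F / (πP)) = √(4 × 1460 kN / (π × 16.8 MPa))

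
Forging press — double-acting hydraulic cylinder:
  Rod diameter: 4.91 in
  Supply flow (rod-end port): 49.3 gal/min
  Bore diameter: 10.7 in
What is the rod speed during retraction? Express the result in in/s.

v ≈ 2.67 in/s

Rod-side annular area A_ann = π/4 × (10.7² − 4.91²) = 70.99 in^2
Flow into the rod-end port fills the annular volume.
v = Q / A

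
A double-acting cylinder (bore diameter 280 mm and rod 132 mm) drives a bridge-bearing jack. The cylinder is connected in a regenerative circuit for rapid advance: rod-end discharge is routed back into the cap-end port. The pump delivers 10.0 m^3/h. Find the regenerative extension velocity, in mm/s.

v ≈ 203 mm/s

In regeneration the rod-end outflow joins the pump flow into the cap end, so the net volume the pump must supply per unit advance equals the rod cross-section area.
Rod cross-section A_rod = π/4 × (132 mm)² = 13680 mm^2
v = Q_pump / A_rod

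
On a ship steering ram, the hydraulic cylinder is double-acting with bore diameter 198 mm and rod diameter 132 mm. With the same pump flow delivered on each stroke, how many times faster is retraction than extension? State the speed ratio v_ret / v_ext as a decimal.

Cap-side area A_cap = π/4 × (198 mm)² = 30790 mm^2
Rod-side annular area A_ann = π/4 × (198² − 132²) = 17110 mm^2
For equal Q, v ∝ 1/A, so v_ret/v_ext = A_cap/A_ann.

v_ret/v_ext ≈ 1.80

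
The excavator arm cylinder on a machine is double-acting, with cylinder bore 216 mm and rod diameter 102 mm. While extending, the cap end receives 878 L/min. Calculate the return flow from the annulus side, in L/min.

Q_out ≈ 682 L/min

Cap-side area A_cap = π/4 × (216 mm)² = 36640 mm^2
Rod-side annular area A_ann = π/4 × (216² − 102²) = 28470 mm^2
Piston speed v = Q_in/A_cap; rod-end outflow Q_out = v × A_ann = Q_in × A_ann/A_cap.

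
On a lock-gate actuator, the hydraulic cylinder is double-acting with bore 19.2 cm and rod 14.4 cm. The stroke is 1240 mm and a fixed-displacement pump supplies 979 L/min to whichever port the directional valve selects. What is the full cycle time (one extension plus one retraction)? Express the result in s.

t ≈ 3.16 s

Cap-side area A_cap = π/4 × (19.2 cm)² = 289.5 cm^2
Rod-side annular area A_ann = π/4 × (19.2² − 14.4²) = 126.7 cm^2
t_ext = A_cap·L/Q = 2.200 s
t_ret = A_ann·L/Q = 0.9626 s
t_cycle = t_ext + t_ret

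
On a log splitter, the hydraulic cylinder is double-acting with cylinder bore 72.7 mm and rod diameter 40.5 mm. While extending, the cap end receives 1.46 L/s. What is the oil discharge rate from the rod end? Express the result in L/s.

Cap-side area A_cap = π/4 × (72.7 mm)² = 4151 mm^2
Rod-side annular area A_ann = π/4 × (72.7² − 40.5²) = 2863 mm^2
Piston speed v = Q_in/A_cap; rod-end outflow Q_out = v × A_ann = Q_in × A_ann/A_cap.

Q_out ≈ 1.01 L/s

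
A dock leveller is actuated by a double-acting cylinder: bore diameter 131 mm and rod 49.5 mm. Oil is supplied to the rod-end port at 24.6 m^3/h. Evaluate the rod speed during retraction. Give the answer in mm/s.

v ≈ 591 mm/s

Rod-side annular area A_ann = π/4 × (131² − 49.5²) = 11550 mm^2
Flow into the rod-end port fills the annular volume.
v = Q / A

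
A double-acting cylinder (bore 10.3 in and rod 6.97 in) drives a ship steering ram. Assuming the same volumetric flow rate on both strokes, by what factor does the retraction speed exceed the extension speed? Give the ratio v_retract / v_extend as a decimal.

v_ret/v_ext ≈ 1.84

Cap-side area A_cap = π/4 × (10.3 in)² = 83.32 in^2
Rod-side annular area A_ann = π/4 × (10.3² − 6.97²) = 45.17 in^2
For equal Q, v ∝ 1/A, so v_ret/v_ext = A_cap/A_ann.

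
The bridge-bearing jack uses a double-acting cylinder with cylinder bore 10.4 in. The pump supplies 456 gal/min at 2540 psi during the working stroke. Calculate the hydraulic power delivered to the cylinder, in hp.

Hydraulic power = P × Q

W ≈ 676 hp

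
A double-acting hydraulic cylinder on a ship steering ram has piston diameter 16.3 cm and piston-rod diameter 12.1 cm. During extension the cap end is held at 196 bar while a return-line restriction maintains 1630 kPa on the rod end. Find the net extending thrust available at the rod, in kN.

Cap-side area A_cap = π/4 × (16.3 cm)² = 208.7 cm^2
Rod-side annular area A_ann = π/4 × (16.3² − 12.1²) = 93.68 cm^2
Net thrust = P_cap·A_cap − P_rod·A_ann = 409.0 kN − 15.27 kN

F ≈ 394 kN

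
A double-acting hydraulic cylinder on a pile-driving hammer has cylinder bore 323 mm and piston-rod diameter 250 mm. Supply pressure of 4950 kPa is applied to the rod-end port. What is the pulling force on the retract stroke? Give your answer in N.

F ≈ 1.63e5 N

Rod-side annular area A_ann = π/4 × (323² − 250²) = 32850 mm^2
On retraction the pressure acts on the annular area (bore minus rod).
F = P × A_ann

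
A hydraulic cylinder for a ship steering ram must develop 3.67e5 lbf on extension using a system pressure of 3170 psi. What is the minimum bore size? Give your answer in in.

Extension force acts on the full piston face: F = P × (π/4)D².
D = √(4F / (πP)) = √(4 × 3.67e5 lbf / (π × 3170 psi))

D ≈ 12.1 in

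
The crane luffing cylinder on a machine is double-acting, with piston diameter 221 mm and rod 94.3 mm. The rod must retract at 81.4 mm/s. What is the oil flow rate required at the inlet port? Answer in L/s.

Q ≈ 2.55 L/s

Rod-side annular area A_ann = π/4 × (221² − 94.3²) = 31380 mm^2
Q = A × v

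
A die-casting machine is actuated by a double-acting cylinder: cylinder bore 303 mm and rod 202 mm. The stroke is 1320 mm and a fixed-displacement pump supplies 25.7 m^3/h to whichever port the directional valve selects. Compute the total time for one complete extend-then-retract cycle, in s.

Cap-side area A_cap = π/4 × (303 mm)² = 72110 mm^2
Rod-side annular area A_ann = π/4 × (303² − 202²) = 40060 mm^2
t_ext = A_cap·L/Q = 13.33 s
t_ret = A_ann·L/Q = 7.407 s
t_cycle = t_ext + t_ret

t ≈ 20.7 s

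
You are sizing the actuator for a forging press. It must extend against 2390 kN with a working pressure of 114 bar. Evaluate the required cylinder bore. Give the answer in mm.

Extension force acts on the full piston face: F = P × (π/4)D².
D = √(4F / (πP)) = √(4 × 2390 kN / (π × 114 bar))

D ≈ 517 mm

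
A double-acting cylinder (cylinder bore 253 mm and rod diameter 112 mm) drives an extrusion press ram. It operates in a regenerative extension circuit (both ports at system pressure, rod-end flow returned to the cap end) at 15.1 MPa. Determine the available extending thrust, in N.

With equal pressure on both faces, forces on the annular region cancel; the net push is pressure × rod cross-section.
Rod cross-section A_rod = π/4 × (112 mm)² = 9852 mm^2
F = P × A_rod

F ≈ 1.49e5 N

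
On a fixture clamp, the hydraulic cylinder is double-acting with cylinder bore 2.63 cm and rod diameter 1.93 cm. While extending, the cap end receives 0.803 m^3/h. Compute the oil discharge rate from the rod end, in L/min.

Q_out ≈ 6.18 L/min

Cap-side area A_cap = π/4 × (2.63 cm)² = 5.433 cm^2
Rod-side annular area A_ann = π/4 × (2.63² − 1.93²) = 2.507 cm^2
Piston speed v = Q_in/A_cap; rod-end outflow Q_out = v × A_ann = Q_in × A_ann/A_cap.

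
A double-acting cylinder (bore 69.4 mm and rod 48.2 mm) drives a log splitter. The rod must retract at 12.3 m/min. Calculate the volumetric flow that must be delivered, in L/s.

Rod-side annular area A_ann = π/4 × (69.4² − 48.2²) = 1958 mm^2
Q = A × v

Q ≈ 0.401 L/s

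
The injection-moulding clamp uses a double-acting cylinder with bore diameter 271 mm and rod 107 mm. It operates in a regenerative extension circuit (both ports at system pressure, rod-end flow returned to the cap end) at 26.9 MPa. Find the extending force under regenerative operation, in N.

With equal pressure on both faces, forces on the annular region cancel; the net push is pressure × rod cross-section.
Rod cross-section A_rod = π/4 × (107 mm)² = 8992 mm^2
F = P × A_rod

F ≈ 2.42e5 N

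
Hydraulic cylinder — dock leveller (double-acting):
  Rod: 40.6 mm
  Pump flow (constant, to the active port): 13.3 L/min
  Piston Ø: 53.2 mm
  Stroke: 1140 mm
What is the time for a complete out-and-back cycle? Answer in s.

t ≈ 16.2 s

Cap-side area A_cap = π/4 × (53.2 mm)² = 2223 mm^2
Rod-side annular area A_ann = π/4 × (53.2² − 40.6²) = 928.2 mm^2
t_ext = A_cap·L/Q = 11.43 s
t_ret = A_ann·L/Q = 4.774 s
t_cycle = t_ext + t_ret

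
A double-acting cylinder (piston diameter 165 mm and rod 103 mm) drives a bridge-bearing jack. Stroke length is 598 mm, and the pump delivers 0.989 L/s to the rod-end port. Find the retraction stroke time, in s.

t ≈ 7.89 s

Rod-side annular area A_ann = π/4 × (165² − 103²) = 13050 mm^2
Swept volume V = A × L; t = V / Q = A·L / Q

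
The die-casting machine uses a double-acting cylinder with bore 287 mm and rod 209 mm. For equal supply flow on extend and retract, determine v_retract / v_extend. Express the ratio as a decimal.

v_ret/v_ext ≈ 2.13

Cap-side area A_cap = π/4 × (287 mm)² = 64690 mm^2
Rod-side annular area A_ann = π/4 × (287² − 209²) = 30390 mm^2
For equal Q, v ∝ 1/A, so v_ret/v_ext = A_cap/A_ann.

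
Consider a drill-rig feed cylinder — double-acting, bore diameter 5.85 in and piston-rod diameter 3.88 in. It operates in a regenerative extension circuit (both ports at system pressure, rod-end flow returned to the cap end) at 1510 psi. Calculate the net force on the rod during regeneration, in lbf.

F ≈ 17900 lbf

With equal pressure on both faces, forces on the annular region cancel; the net push is pressure × rod cross-section.
Rod cross-section A_rod = π/4 × (3.88 in)² = 11.82 in^2
F = P × A_rod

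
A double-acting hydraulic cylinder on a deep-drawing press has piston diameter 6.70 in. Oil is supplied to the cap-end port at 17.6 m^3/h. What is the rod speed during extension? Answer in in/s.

v ≈ 8.46 in/s

Cap-side area A_cap = π/4 × (6.70 in)² = 35.26 in^2
v = Q / A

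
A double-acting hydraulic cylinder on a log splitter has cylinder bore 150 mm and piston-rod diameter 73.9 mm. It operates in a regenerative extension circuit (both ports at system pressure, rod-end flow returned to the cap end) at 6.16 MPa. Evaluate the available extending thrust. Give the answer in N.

With equal pressure on both faces, forces on the annular region cancel; the net push is pressure × rod cross-section.
Rod cross-section A_rod = π/4 × (73.9 mm)² = 4289 mm^2
F = P × A_rod

F ≈ 26400 N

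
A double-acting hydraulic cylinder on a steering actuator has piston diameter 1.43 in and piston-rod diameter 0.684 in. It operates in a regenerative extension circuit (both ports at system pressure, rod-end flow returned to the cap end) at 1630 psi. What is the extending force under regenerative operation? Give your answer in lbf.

With equal pressure on both faces, forces on the annular region cancel; the net push is pressure × rod cross-section.
Rod cross-section A_rod = π/4 × (0.684 in)² = 0.3675 in^2
F = P × A_rod

F ≈ 599 lbf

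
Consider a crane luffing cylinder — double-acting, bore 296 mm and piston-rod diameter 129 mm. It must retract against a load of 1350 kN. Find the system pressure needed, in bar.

P ≈ 242 bar

Rod-side annular area A_ann = π/4 × (296² − 129²) = 55740 mm^2
Retraction: pressure acts on the annular area.
P = F / A = 1350 kN / A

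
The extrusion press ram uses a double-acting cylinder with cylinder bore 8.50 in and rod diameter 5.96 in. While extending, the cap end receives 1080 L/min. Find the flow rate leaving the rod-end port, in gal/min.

Q_out ≈ 145 gal/min

Cap-side area A_cap = π/4 × (8.50 in)² = 56.75 in^2
Rod-side annular area A_ann = π/4 × (8.50² − 5.96²) = 28.85 in^2
Piston speed v = Q_in/A_cap; rod-end outflow Q_out = v × A_ann = Q_in × A_ann/A_cap.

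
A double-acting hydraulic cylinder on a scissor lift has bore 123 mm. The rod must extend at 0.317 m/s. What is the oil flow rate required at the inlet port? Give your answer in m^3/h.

Cap-side area A_cap = π/4 × (123 mm)² = 11880 mm^2
Q = A × v

Q ≈ 13.6 m^3/h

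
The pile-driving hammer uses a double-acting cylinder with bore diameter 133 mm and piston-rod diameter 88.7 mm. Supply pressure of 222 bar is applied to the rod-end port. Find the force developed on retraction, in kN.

Rod-side annular area A_ann = π/4 × (133² − 88.7²) = 7714 mm^2
On retraction the pressure acts on the annular area (bore minus rod).
F = P × A_ann

F ≈ 171 kN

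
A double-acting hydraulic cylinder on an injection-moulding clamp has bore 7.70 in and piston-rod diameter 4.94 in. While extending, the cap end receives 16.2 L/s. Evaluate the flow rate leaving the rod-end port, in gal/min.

Q_out ≈ 151 gal/min

Cap-side area A_cap = π/4 × (7.70 in)² = 46.57 in^2
Rod-side annular area A_ann = π/4 × (7.70² − 4.94²) = 27.40 in^2
Piston speed v = Q_in/A_cap; rod-end outflow Q_out = v × A_ann = Q_in × A_ann/A_cap.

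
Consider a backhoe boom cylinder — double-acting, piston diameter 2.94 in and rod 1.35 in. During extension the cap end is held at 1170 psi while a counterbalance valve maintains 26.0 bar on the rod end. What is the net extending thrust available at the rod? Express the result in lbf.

Cap-side area A_cap = π/4 × (2.94 in)² = 6.789 in^2
Rod-side annular area A_ann = π/4 × (2.94² − 1.35²) = 5.357 in^2
Net thrust = P_cap·A_cap − P_rod·A_ann = 7943 lbf − 2020 lbf

F ≈ 5920 lbf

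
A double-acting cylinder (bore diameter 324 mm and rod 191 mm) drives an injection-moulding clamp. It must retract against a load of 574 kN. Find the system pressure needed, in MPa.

P ≈ 10.7 MPa

Rod-side annular area A_ann = π/4 × (324² − 191²) = 53800 mm^2
Retraction: pressure acts on the annular area.
P = F / A = 574 kN / A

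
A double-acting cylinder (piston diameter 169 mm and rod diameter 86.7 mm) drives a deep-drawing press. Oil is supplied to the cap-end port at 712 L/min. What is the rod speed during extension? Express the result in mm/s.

v ≈ 529 mm/s

Cap-side area A_cap = π/4 × (169 mm)² = 22430 mm^2
v = Q / A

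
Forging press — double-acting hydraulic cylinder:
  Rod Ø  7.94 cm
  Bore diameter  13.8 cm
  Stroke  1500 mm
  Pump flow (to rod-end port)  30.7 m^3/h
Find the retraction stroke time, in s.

t ≈ 1.76 s

Rod-side annular area A_ann = π/4 × (13.8² − 7.94²) = 100.1 cm^2
Swept volume V = A × L; t = V / Q = A·L / Q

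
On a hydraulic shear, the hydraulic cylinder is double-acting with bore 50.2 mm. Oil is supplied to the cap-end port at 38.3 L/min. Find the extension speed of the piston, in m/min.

v ≈ 19.4 m/min

Cap-side area A_cap = π/4 × (50.2 mm)² = 1979 mm^2
v = Q / A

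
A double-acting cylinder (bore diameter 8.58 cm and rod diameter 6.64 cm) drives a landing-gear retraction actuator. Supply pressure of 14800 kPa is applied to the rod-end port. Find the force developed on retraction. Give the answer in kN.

Rod-side annular area A_ann = π/4 × (8.58² − 6.64²) = 23.19 cm^2
On retraction the pressure acts on the annular area (bore minus rod).
F = P × A_ann

F ≈ 34.3 kN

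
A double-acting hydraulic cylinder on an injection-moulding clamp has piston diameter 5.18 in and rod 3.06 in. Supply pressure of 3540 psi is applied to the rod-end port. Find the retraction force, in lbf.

Rod-side annular area A_ann = π/4 × (5.18² − 3.06²) = 13.72 in^2
On retraction the pressure acts on the annular area (bore minus rod).
F = P × A_ann

F ≈ 48600 lbf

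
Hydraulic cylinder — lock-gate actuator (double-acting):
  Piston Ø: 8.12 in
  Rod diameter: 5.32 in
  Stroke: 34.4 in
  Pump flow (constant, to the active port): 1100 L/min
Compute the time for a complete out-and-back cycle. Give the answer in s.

t ≈ 2.50 s

Cap-side area A_cap = π/4 × (8.12 in)² = 51.78 in^2
Rod-side annular area A_ann = π/4 × (8.12² − 5.32²) = 29.56 in^2
t_ext = A_cap·L/Q = 1.592 s
t_ret = A_ann·L/Q = 0.9088 s
t_cycle = t_ext + t_ret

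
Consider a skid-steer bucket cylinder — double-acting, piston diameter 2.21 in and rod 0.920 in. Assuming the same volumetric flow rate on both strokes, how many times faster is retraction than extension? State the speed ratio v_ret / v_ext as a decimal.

Cap-side area A_cap = π/4 × (2.21 in)² = 3.836 in^2
Rod-side annular area A_ann = π/4 × (2.21² − 0.920²) = 3.171 in^2
For equal Q, v ∝ 1/A, so v_ret/v_ext = A_cap/A_ann.

v_ret/v_ext ≈ 1.21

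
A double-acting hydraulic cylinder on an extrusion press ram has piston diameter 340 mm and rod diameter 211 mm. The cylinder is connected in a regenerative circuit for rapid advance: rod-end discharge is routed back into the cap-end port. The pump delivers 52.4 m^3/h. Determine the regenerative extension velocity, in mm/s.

v ≈ 416 mm/s

In regeneration the rod-end outflow joins the pump flow into the cap end, so the net volume the pump must supply per unit advance equals the rod cross-section area.
Rod cross-section A_rod = π/4 × (211 mm)² = 34970 mm^2
v = Q_pump / A_rod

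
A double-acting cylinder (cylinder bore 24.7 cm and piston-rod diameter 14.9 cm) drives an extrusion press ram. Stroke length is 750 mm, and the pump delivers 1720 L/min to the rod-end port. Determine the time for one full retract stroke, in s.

Rod-side annular area A_ann = π/4 × (24.7² − 14.9²) = 304.8 cm^2
Swept volume V = A × L; t = V / Q = A·L / Q

t ≈ 0.797 s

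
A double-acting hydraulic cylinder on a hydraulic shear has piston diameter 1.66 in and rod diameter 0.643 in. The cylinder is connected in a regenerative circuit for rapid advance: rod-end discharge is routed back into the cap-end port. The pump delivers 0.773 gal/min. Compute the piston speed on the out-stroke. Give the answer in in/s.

In regeneration the rod-end outflow joins the pump flow into the cap end, so the net volume the pump must supply per unit advance equals the rod cross-section area.
Rod cross-section A_rod = π/4 × (0.643 in)² = 0.3247 in^2
v = Q_pump / A_rod

v ≈ 9.16 in/s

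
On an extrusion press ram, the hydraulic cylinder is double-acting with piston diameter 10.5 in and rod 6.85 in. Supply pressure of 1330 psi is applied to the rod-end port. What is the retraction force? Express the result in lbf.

F ≈ 66200 lbf

Rod-side annular area A_ann = π/4 × (10.5² − 6.85²) = 49.74 in^2
On retraction the pressure acts on the annular area (bore minus rod).
F = P × A_ann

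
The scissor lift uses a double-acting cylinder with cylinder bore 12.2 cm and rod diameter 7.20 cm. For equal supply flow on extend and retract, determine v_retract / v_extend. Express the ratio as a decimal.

v_ret/v_ext ≈ 1.53

Cap-side area A_cap = π/4 × (12.2 cm)² = 116.9 cm^2
Rod-side annular area A_ann = π/4 × (12.2² − 7.20²) = 76.18 cm^2
For equal Q, v ∝ 1/A, so v_ret/v_ext = A_cap/A_ann.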